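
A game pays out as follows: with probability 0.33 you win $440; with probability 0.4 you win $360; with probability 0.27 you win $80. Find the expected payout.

310.8

E[payout] = 440·0.33 + 360·0.4 + 80·0.27
 = 145.2 + 144 + 21.6
 = 310.8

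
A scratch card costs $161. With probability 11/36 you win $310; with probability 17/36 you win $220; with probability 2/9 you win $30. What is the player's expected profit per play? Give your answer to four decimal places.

E[payout] = 310·11/36 + 220·17/36 + 30·2/9
 = 1705/18 + 935/9 + 20/3
 = 3695/18
Net = 3695/18 - 161 = 797/18

44.2778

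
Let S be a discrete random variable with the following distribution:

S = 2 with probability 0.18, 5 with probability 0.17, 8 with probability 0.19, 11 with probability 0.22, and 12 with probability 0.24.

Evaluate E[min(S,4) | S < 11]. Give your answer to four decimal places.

3.3333

P(S < 11) = 0.18 + 0.17 + 0.19 = 0.54.
E[min(S,4) | S < 11] = [2·0.18 + 4·0.17 + 4·0.19] / 0.54
 = 1.8 / 0.54
 = 10/3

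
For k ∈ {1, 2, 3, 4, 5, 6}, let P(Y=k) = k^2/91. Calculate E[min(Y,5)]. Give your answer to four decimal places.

E[min(Y,5)] = Σ min(y,5)·P(Y=y)
 = 1·1/91 + 2·4/91 + 3·9/91 + 4·16/91 + 5·25/91 + 5·36/91
 = 1/91 + 8/91 + 27/91 + 64/91 + 125/91 + 180/91
 = 405/91

4.4505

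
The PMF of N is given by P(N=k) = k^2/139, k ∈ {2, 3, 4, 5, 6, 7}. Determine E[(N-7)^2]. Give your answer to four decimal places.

E[(N-7)^2] = Σ (n-7)^2·P(N=n)
 = 25·4/139 + 16·9/139 + 9·16/139 + 4·25/139 + 1·36/139 + 0·49/139
 = 100/139 + 144/139 + 144/139 + 100/139 + 36/139 + 0
 = 524/139

3.7698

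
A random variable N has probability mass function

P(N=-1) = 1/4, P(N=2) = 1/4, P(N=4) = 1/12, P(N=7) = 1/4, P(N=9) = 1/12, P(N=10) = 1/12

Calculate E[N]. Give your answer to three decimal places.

E[N] = Σ n·P(N=n)
 = (-1)·1/4 + 2·1/4 + 4·1/12 + 7·1/4 + 9·1/12 + 10·1/12
 = (-1/4) + 1/2 + 1/3 + 7/4 + 3/4 + 5/6
 = 47/12

3.917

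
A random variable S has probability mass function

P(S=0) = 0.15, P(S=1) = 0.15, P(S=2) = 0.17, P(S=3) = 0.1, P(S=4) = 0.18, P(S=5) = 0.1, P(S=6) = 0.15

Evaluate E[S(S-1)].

E[S(S-1)] = Σ s(s-1)·P(S=s)
 = 0·0.15 + 0·0.15 + 2·0.17 + 6·0.1 + 12·0.18 + 20·0.1 + 30·0.15
 = 0 + 0 + 0.34 + 0.6 + 2.16 + 2 + 4.5
 = 9.6

9.6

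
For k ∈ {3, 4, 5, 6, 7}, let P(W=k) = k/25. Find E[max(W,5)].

5.8

E[max(W,5)] = Σ max(w,5)·P(W=w)
 = 5·3/25 + 5·4/25 + 5·1/5 + 6·6/25 + 7·7/25
 = 3/5 + 4/5 + 1 + 36/25 + 49/25
 = 29/5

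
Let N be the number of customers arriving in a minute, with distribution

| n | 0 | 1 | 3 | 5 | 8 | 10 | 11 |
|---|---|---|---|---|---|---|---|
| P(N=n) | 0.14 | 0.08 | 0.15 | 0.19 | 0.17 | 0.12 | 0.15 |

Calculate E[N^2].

47.21

E[N^2] = Σ n^2·P(N=n)
 = 0·0.14 + 1·0.08 + 9·0.15 + 25·0.19 + 64·0.17 + 100·0.12 + 121·0.15
 = 0 + 0.08 + 1.35 + 4.75 + 10.88 + 12 + 18.15
 = 47.21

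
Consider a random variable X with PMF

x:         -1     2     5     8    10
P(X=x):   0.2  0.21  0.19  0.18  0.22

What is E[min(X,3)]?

1.99

E[min(X,3)] = Σ min(x,3)·P(X=x)
 = (-1)·0.2 + 2·0.21 + 3·0.19 + 3·0.18 + 3·0.22
 = (-0.2) + 0.42 + 0.57 + 0.54 + 0.66
 = 1.99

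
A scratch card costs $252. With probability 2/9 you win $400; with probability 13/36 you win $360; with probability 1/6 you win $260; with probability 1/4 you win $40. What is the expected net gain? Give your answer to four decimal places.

E[payout] = 400·2/9 + 360·13/36 + 260·1/6 + 40·1/4
 = 800/9 + 130 + 130/3 + 10
 = 2450/9
Net = 2450/9 - 252 = 182/9

20.2222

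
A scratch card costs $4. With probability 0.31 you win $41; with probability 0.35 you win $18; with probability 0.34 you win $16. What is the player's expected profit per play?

20.45

E[payout] = 41·0.31 + 18·0.35 + 16·0.34
 = 12.71 + 6.3 + 5.44
 = 24.45
Net = 24.45 - 4 = 20.45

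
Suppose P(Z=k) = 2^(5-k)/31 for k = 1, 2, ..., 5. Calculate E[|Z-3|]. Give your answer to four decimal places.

1.4194

E[|Z-3|] = Σ |z-3|·P(Z=z)
 = 2·16/31 + 1·8/31 + 0·4/31 + 1·2/31 + 2·1/31
 = 32/31 + 8/31 + 0 + 2/31 + 2/31
 = 44/31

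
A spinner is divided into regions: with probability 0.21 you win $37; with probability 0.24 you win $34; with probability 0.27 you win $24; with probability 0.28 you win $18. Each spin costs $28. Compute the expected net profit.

-0.55

E[payout] = 37·0.21 + 34·0.24 + 24·0.27 + 18·0.28
 = 7.77 + 8.16 + 6.48 + 5.04
 = 27.45
Net = 27.45 - 28 = -0.55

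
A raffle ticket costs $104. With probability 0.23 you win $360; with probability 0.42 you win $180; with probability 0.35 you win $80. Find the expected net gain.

E[payout] = 360·0.23 + 180·0.42 + 80·0.35
 = 82.8 + 75.6 + 28
 = 186.4
Net = 186.4 - 104 = 82.4

82.4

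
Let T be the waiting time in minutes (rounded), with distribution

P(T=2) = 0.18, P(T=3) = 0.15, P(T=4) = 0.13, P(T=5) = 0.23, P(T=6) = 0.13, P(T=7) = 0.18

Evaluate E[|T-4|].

1.54

E[|T-4|] = Σ |t-4|·P(T=t)
 = 2·0.18 + 1·0.15 + 0·0.13 + 1·0.23 + 2·0.13 + 3·0.18
 = 0.36 + 0.15 + 0 + 0.23 + 0.26 + 0.54
 = 1.54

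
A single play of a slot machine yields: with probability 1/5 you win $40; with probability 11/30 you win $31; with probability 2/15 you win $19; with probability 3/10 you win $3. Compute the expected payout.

E[payout] = 40·1/5 + 31·11/30 + 19·2/15 + 3·3/10
 = 8 + 341/30 + 38/15 + 9/10
 = 114/5

22.8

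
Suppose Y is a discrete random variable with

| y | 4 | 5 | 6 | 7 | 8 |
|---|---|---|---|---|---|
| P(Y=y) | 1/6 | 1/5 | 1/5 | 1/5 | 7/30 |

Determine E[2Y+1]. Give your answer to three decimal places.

E[2Y+1] = Σ (2y+1)·P(Y=y)
 = 9·1/6 + 11·1/5 + 13·1/5 + 15·1/5 + 17·7/30
 = 3/2 + 11/5 + 13/5 + 3 + 119/30
 = 199/15

13.267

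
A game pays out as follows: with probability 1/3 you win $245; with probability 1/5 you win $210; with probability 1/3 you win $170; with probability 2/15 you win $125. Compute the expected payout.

E[payout] = 245·1/3 + 210·1/5 + 170·1/3 + 125·2/15
 = 245/3 + 42 + 170/3 + 50/3
 = 197

197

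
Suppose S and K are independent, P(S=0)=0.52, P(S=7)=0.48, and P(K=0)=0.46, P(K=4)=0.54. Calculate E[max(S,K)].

E[max(S,K)] = Σ_s Σ_k max(s,k) · P(S=s)P(K=k)
 = 0·0.2392 + 4·0.2808 + 7·0.2208 + 7·0.2592
 = 0 + 1.1232 + 1.5456 + 1.8144
 = 4.4832

4.4832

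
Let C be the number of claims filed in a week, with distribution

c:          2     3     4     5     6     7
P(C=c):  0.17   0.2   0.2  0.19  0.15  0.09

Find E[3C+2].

14.66

E[3C+2] = Σ (3c+2)·P(C=c)
 = 8·0.17 + 11·0.2 + 14·0.2 + 17·0.19 + 20·0.15 + 23·0.09
 = 1.36 + 2.2 + 2.8 + 3.23 + 3 + 2.07
 = 14.66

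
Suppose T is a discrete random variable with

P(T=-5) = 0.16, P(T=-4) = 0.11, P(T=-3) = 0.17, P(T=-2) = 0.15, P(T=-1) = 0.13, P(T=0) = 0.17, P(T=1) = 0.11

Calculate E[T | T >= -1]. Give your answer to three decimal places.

-0.049

P(T >= -1) = 0.13 + 0.17 + 0.11 = 0.41.
E[T | T >= -1] = [(-1)·0.13 + 0·0.17 + 1·0.11] / 0.41
 = -0.02 / 0.41
 = -2/41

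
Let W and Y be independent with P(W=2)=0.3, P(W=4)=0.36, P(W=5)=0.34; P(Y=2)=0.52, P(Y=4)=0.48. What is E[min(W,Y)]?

2.672

E[min(W,Y)] = Σ_w Σ_y min(w,y) · P(W=w)P(Y=y)
 = 2·0.156 + 2·0.144 + 2·0.1872 + 4·0.1728 + 2·0.1768 + 4·0.1632
 = 0.312 + 0.288 + 0.3744 + 0.6912 + 0.3536 + 0.6528
 = 2.672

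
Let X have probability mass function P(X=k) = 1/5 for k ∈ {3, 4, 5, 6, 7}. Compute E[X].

E[X] = Σ x·P(X=x)
 = 3·1/5 + 4·1/5 + 5·1/5 + 6·1/5 + 7·1/5
 = 3/5 + 4/5 + 1 + 6/5 + 7/5
 = 5

5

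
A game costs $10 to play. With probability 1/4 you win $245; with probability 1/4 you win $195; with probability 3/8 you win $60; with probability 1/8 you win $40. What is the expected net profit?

127.5

E[payout] = 245·1/4 + 195·1/4 + 60·3/8 + 40·1/8
 = 245/4 + 195/4 + 45/2 + 5
 = 275/2
Net = 275/2 - 10 = 255/2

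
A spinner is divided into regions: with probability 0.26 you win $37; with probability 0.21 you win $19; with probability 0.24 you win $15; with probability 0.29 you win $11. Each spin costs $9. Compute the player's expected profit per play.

11.4

E[payout] = 37·0.26 + 19·0.21 + 15·0.24 + 11·0.29
 = 9.62 + 3.99 + 3.6 + 3.19
 = 20.4
Net = 20.4 - 9 = 11.4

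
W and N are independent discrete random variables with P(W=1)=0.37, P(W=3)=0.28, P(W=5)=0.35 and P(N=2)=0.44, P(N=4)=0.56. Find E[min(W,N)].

2.1788

E[min(W,N)] = Σ_w Σ_n min(w,n) · P(W=w)P(N=n)
 = 1·0.1628 + 1·0.2072 + 2·0.1232 + 3·0.1568 + 2·0.154 + 4·0.196
 = 0.1628 + 0.2072 + 0.2464 + 0.4704 + 0.308 + 0.784
 = 2.1788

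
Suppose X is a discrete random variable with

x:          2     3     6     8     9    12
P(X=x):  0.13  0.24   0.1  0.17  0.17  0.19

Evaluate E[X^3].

E[X^3] = Σ x^3·P(X=x)
 = 8·0.13 + 27·0.24 + 216·0.1 + 512·0.17 + 729·0.17 + 1728·0.19
 = 1.04 + 6.48 + 21.6 + 87.04 + 123.93 + 328.32
 = 568.41

568.41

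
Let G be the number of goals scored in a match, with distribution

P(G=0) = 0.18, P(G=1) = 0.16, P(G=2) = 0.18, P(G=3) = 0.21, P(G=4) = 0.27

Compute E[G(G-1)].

4.86

E[G(G-1)] = Σ g(g-1)·P(G=g)
 = 0·0.18 + 0·0.16 + 2·0.18 + 6·0.21 + 12·0.27
 = 0 + 0 + 0.36 + 1.26 + 3.24
 = 4.86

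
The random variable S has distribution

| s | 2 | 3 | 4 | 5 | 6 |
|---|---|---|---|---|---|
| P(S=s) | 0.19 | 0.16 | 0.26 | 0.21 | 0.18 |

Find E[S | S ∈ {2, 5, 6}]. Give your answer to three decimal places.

P(S ∈ {2, 5, 6}) = 0.19 + 0.21 + 0.18 = 0.58.
E[S | S ∈ {2, 5, 6}] = [2·0.19 + 5·0.21 + 6·0.18] / 0.58
 = 2.51 / 0.58
 = 251/58

4.328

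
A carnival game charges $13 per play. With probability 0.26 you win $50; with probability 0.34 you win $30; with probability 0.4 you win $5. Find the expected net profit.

12.2

E[payout] = 50·0.26 + 30·0.34 + 5·0.4
 = 13 + 10.2 + 2
 = 25.2
Net = 25.2 - 13 = 12.2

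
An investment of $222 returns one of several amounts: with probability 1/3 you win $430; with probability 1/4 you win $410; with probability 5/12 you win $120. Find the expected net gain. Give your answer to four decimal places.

73.8333

E[payout] = 430·1/3 + 410·1/4 + 120·5/12
 = 430/3 + 205/2 + 50
 = 1775/6
Net = 1775/6 - 222 = 443/6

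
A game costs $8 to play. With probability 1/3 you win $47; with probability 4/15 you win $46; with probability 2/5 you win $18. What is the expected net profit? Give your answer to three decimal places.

E[payout] = 47·1/3 + 46·4/15 + 18·2/5
 = 47/3 + 184/15 + 36/5
 = 527/15
Net = 527/15 - 8 = 407/15

27.133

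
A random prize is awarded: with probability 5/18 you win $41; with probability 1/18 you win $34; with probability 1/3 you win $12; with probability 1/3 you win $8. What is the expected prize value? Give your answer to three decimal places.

E[payout] = 41·5/18 + 34·1/18 + 12·1/3 + 8·1/3
 = 205/18 + 17/9 + 4 + 8/3
 = 359/18

19.944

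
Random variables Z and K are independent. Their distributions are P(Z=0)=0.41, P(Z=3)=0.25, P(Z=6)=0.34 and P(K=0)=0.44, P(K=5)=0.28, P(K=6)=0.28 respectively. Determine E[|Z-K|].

E[|Z-K|] = Σ_z Σ_k |z-k| · P(Z=z)P(K=k)
 = 0·0.1804 + 5·0.1148 + 6·0.1148 + 3·0.11 + 2·0.07 + 3·0.07 + 6·0.1496 + 1·0.0952 + 0·0.0952
 = 0 + 0.574 + 0.6888 + 0.33 + 0.14 + 0.21 + 0.8976 + 0.0952 + 0
 = 2.9356

2.9356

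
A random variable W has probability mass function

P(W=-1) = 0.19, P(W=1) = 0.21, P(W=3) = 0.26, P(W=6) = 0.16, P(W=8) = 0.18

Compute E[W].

E[W] = Σ w·P(W=w)
 = (-1)·0.19 + 1·0.21 + 3·0.26 + 6·0.16 + 8·0.18
 = (-0.19) + 0.21 + 0.78 + 0.96 + 1.44
 = 3.2

3.2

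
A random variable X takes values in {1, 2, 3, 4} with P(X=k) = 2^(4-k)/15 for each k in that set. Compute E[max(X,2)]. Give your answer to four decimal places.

E[max(X,2)] = Σ max(x,2)·P(X=x)
 = 2·8/15 + 2·4/15 + 3·2/15 + 4·1/15
 = 16/15 + 8/15 + 2/5 + 4/15
 = 34/15

2.2667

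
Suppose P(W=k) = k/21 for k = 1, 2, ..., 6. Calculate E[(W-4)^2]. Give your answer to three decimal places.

2.333

E[(W-4)^2] = Σ (w-4)^2·P(W=w)
 = 9·1/21 + 4·2/21 + 1·1/7 + 0·4/21 + 1·5/21 + 4·2/7
 = 3/7 + 8/21 + 1/7 + 0 + 5/21 + 8/7
 = 7/3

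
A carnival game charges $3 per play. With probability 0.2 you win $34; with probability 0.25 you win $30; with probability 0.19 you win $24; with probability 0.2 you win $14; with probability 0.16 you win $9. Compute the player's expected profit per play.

20.1

E[payout] = 34·0.2 + 30·0.25 + 24·0.19 + 14·0.2 + 9·0.16
 = 6.8 + 7.5 + 4.56 + 2.8 + 1.44
 = 23.1
Net = 23.1 - 3 = 20.1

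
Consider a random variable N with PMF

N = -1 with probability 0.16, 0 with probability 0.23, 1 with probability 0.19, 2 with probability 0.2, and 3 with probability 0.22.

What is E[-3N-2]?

E[-3N-2] = Σ (-3n-2)·P(N=n)
 = 1·0.16 + (-2)·0.23 + (-5)·0.19 + (-8)·0.2 + (-11)·0.22
 = 0.16 + (-0.46) + (-0.95) + (-1.6) + (-2.42)
 = -5.27

-5.27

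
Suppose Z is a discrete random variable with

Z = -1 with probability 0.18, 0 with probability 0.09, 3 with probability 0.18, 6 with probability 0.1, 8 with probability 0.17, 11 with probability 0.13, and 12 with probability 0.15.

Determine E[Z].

5.55

E[Z] = Σ z·P(Z=z)
 = (-1)·0.18 + 0·0.09 + 3·0.18 + 6·0.1 + 8·0.17 + 11·0.13 + 12·0.15
 = (-0.18) + 0 + 0.54 + 0.6 + 1.36 + 1.43 + 1.8
 = 5.55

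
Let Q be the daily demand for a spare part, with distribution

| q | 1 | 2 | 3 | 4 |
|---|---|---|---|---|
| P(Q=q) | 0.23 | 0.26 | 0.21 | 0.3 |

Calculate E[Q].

E[Q] = Σ q·P(Q=q)
 = 1·0.23 + 2·0.26 + 3·0.21 + 4·0.3
 = 0.23 + 0.52 + 0.63 + 1.2
 = 2.58

2.58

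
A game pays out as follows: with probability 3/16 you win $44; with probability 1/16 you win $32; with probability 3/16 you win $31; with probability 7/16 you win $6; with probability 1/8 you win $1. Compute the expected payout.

E[payout] = 44·3/16 + 32·1/16 + 31·3/16 + 6·7/16 + 1·1/8
 = 33/4 + 2 + 93/16 + 21/8 + 1/8
 = 301/16

18.8125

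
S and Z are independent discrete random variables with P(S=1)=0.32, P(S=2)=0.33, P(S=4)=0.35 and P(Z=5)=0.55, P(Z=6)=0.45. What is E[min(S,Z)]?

E[min(S,Z)] = Σ_s Σ_z min(s,z) · P(S=s)P(Z=z)
 = 1·0.176 + 1·0.144 + 2·0.1815 + 2·0.1485 + 4·0.1925 + 4·0.1575
 = 0.176 + 0.144 + 0.363 + 0.297 + 0.77 + 0.63
 = 2.38

2.38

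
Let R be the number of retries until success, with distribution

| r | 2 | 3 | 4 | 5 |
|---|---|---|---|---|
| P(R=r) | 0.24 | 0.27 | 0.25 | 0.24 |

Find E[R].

E[R] = Σ r·P(R=r)
 = 2·0.24 + 3·0.27 + 4·0.25 + 5·0.24
 = 0.48 + 0.81 + 1 + 1.2
 = 3.49

3.49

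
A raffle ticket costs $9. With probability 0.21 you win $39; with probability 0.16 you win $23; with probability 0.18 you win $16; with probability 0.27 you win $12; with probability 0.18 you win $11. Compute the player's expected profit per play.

10.97

E[payout] = 39·0.21 + 23·0.16 + 16·0.18 + 12·0.27 + 11·0.18
 = 8.19 + 3.68 + 2.88 + 3.24 + 1.98
 = 19.97
Net = 19.97 - 9 = 10.97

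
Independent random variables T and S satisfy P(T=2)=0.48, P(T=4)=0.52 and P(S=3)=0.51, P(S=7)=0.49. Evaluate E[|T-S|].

E[|T-S|] = Σ_t Σ_s |t-s| · P(T=t)P(S=s)
 = 1·0.2448 + 5·0.2352 + 1·0.2652 + 3·0.2548
 = 0.2448 + 1.176 + 0.2652 + 0.7644
 = 2.4504

2.4504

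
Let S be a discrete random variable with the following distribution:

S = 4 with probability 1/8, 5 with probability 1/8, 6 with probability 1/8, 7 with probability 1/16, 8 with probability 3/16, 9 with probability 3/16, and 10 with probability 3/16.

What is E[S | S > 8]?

P(S > 8) = 3/16 + 3/16 = 3/8.
E[S | S > 8] = [9·3/16 + 10·3/16] / (3/8)
 = 57/16 / (3/8)
 = 19/2

9.5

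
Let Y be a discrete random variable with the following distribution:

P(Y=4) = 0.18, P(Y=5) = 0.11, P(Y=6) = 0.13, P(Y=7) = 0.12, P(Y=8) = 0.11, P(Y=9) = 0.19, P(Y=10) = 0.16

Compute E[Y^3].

E[Y^3] = Σ y^3·P(Y=y)
 = 64·0.18 + 125·0.11 + 216·0.13 + 343·0.12 + 512·0.11 + 729·0.19 + 1000·0.16
 = 11.52 + 13.75 + 28.08 + 41.16 + 56.32 + 138.51 + 160
 = 449.34

449.34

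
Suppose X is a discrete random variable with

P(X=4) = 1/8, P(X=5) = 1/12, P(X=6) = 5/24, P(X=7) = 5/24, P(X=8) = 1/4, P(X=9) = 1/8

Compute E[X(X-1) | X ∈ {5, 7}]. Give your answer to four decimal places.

35.7143

P(X ∈ {5, 7}) = 1/12 + 5/24 = 7/24.
E[X(X-1) | X ∈ {5, 7}] = [20·1/12 + 42·5/24] / (7/24)
 = 125/12 / (7/24)
 = 250/7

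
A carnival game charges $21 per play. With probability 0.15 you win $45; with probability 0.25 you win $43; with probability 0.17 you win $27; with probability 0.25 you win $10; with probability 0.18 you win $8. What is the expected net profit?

E[payout] = 45·0.15 + 43·0.25 + 27·0.17 + 10·0.25 + 8·0.18
 = 6.75 + 10.75 + 4.59 + 2.5 + 1.44
 = 26.03
Net = 26.03 - 21 = 5.03

5.03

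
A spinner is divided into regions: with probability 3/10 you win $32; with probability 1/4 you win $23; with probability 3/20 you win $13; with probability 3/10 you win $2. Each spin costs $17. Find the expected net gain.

E[payout] = 32·3/10 + 23·1/4 + 13·3/20 + 2·3/10
 = 48/5 + 23/4 + 39/20 + 3/5
 = 179/10
Net = 179/10 - 17 = 9/10

0.9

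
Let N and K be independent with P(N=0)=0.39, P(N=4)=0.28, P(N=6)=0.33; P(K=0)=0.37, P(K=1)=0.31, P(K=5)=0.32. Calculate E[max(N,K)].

3.9345

E[max(N,K)] = Σ_n Σ_k max(n,k) · P(N=n)P(K=k)
 = 0·0.1443 + 1·0.1209 + 5·0.1248 + 4·0.1036 + 4·0.0868 + 5·0.0896 + 6·0.1221 + 6·0.1023 + 6·0.1056
 = 0 + 0.1209 + 0.624 + 0.4144 + 0.3472 + 0.448 + 0.7326 + 0.6138 + 0.6336
 = 3.9345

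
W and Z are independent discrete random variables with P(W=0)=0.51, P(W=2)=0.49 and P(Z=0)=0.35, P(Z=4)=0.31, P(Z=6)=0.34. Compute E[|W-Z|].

E[|W-Z|] = Σ_w Σ_z |w-z| · P(W=w)P(Z=z)
 = 0·0.1785 + 4·0.1581 + 6·0.1734 + 2·0.1715 + 2·0.1519 + 4·0.1666
 = 0 + 0.6324 + 1.0404 + 0.343 + 0.3038 + 0.6664
 = 2.986

2.986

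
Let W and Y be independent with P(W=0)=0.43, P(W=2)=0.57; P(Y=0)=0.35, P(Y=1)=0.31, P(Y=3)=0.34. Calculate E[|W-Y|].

1.3414

E[|W-Y|] = Σ_w Σ_y |w-y| · P(W=w)P(Y=y)
 = 0·0.1505 + 1·0.1333 + 3·0.1462 + 2·0.1995 + 1·0.1767 + 1·0.1938
 = 0 + 0.1333 + 0.4386 + 0.399 + 0.1767 + 0.1938
 = 1.3414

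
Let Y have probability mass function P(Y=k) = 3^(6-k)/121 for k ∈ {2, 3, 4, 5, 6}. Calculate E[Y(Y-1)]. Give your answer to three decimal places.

4.314

E[Y(Y-1)] = Σ y(y-1)·P(Y=y)
 = 2·81/121 + 6·27/121 + 12·9/121 + 20·3/121 + 30·1/121
 = 162/121 + 162/121 + 108/121 + 60/121 + 30/121
 = 522/121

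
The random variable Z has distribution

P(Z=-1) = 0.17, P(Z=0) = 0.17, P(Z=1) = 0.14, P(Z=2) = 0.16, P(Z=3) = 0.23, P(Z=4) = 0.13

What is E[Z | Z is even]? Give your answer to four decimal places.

P(Z is even) = 0.17 + 0.16 + 0.13 = 0.46.
E[Z | Z is even] = [0·0.17 + 2·0.16 + 4·0.13] / 0.46
 = 0.84 / 0.46
 = 42/23

1.8261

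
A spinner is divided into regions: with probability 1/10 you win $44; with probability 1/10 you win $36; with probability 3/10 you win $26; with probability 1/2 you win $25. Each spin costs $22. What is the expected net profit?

6.3

E[payout] = 44·1/10 + 36·1/10 + 26·3/10 + 25·1/2
 = 22/5 + 18/5 + 39/5 + 25/2
 = 283/10
Net = 283/10 - 22 = 63/10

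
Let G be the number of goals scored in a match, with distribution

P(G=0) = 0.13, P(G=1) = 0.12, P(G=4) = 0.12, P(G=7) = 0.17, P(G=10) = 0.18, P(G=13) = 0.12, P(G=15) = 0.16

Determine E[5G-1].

E[5G-1] = Σ (5g-1)·P(G=g)
 = (-1)·0.13 + 4·0.12 + 19·0.12 + 34·0.17 + 49·0.18 + 64·0.12 + 74·0.16
 = (-0.13) + 0.48 + 2.28 + 5.78 + 8.82 + 7.68 + 11.84
 = 36.75

36.75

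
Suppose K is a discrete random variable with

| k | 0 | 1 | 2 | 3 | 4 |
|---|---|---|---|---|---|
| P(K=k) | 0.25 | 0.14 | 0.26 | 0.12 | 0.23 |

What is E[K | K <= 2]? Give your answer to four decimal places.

P(K <= 2) = 0.25 + 0.14 + 0.26 = 0.65.
E[K | K <= 2] = [0·0.25 + 1·0.14 + 2·0.26] / 0.65
 = 0.66 / 0.65
 = 66/65

1.0154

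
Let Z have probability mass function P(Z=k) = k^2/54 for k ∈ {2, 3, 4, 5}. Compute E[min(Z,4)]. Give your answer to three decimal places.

E[min(Z,4)] = Σ min(z,4)·P(Z=z)
 = 2·2/27 + 3·1/6 + 4·8/27 + 4·25/54
 = 4/27 + 1/2 + 32/27 + 50/27
 = 199/54

3.685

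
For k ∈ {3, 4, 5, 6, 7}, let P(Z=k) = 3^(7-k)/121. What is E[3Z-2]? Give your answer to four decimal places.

E[3Z-2] = Σ (3z-2)·P(Z=z)
 = 7·81/121 + 10·27/121 + 13·9/121 + 16·3/121 + 19·1/121
 = 567/121 + 270/121 + 117/121 + 48/121 + 19/121
 = 1021/121

8.4380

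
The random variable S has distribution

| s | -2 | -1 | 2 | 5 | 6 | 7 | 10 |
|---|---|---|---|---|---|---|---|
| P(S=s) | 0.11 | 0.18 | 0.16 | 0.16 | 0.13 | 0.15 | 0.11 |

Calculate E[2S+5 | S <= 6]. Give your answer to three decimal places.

9.054

P(S <= 6) = 0.11 + 0.18 + 0.16 + 0.16 + 0.13 = 0.74.
E[2S+5 | S <= 6] = [1·0.11 + 3·0.18 + 9·0.16 + 15·0.16 + 17·0.13] / 0.74
 = 6.7 / 0.74
 = 335/37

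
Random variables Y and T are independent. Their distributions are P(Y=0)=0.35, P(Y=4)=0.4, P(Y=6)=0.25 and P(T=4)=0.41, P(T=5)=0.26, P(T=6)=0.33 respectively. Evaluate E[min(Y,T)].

E[min(Y,T)] = Σ_y Σ_t min(y,t) · P(Y=y)P(T=t)
 = 0·0.1435 + 0·0.091 + 0·0.1155 + 4·0.164 + 4·0.104 + 4·0.132 + 4·0.1025 + 5·0.065 + 6·0.0825
 = 0 + 0 + 0 + 0.656 + 0.416 + 0.528 + 0.41 + 0.325 + 0.495
 = 2.83

2.83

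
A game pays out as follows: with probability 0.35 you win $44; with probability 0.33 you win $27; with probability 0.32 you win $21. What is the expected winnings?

E[payout] = 44·0.35 + 27·0.33 + 21·0.32
 = 15.4 + 8.91 + 6.72
 = 31.03

31.03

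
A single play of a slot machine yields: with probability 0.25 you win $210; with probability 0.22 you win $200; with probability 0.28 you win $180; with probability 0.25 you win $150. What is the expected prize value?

184.4

E[payout] = 210·0.25 + 200·0.22 + 180·0.28 + 150·0.25
 = 52.5 + 44 + 50.4 + 37.5
 = 184.4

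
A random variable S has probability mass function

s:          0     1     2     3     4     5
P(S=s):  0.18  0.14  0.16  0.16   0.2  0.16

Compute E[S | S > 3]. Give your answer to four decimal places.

P(S > 3) = 0.2 + 0.16 = 0.36.
E[S | S > 3] = [4·0.2 + 5·0.16] / 0.36
 = 1.6 / 0.36
 = 40/9

4.4444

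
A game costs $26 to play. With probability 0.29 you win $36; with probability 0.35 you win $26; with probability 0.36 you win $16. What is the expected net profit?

E[payout] = 36·0.29 + 26·0.35 + 16·0.36
 = 10.44 + 9.1 + 5.76
 = 25.3
Net = 25.3 - 26 = -0.7

-0.7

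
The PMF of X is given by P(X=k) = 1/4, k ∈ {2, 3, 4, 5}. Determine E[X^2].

13.5

E[X^2] = Σ x^2·P(X=x)
 = 4·1/4 + 9·1/4 + 16·1/4 + 25·1/4
 = 1 + 9/4 + 4 + 25/4
 = 27/2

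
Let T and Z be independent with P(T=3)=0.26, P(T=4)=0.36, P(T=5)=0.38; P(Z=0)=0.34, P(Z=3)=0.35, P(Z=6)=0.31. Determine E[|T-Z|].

E[|T-Z|] = Σ_t Σ_z |t-z| · P(T=t)P(Z=z)
 = 3·0.0884 + 0·0.091 + 3·0.0806 + 4·0.1224 + 1·0.126 + 2·0.1116 + 5·0.1292 + 2·0.133 + 1·0.1178
 = 0.2652 + 0 + 0.2418 + 0.4896 + 0.126 + 0.2232 + 0.646 + 0.266 + 0.1178
 = 2.3756

2.3756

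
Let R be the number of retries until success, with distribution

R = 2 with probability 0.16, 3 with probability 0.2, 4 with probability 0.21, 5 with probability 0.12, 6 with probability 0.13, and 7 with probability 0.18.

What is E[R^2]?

E[R^2] = Σ r^2·P(R=r)
 = 4·0.16 + 9·0.2 + 16·0.21 + 25·0.12 + 36·0.13 + 49·0.18
 = 0.64 + 1.8 + 3.36 + 3 + 4.68 + 8.82
 = 22.3

22.3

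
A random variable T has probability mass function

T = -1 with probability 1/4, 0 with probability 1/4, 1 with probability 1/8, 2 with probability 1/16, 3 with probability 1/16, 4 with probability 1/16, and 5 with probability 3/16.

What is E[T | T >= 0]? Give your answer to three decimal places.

P(T >= 0) = 1/4 + 1/8 + 1/16 + 1/16 + 1/16 + 3/16 = 3/4.
E[T | T >= 0] = [0·1/4 + 1·1/8 + 2·1/16 + 3·1/16 + 4·1/16 + 5·3/16] / (3/4)
 = 13/8 / (3/4)
 = 13/6

2.167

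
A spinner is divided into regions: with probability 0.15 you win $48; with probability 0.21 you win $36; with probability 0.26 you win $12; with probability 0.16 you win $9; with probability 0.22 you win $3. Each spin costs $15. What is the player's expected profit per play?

E[payout] = 48·0.15 + 36·0.21 + 12·0.26 + 9·0.16 + 3·0.22
 = 7.2 + 7.56 + 3.12 + 1.44 + 0.66
 = 19.98
Net = 19.98 - 15 = 4.98

4.98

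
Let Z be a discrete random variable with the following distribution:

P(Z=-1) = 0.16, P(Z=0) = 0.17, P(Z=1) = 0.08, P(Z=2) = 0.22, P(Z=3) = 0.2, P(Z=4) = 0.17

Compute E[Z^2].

5.64

E[Z^2] = Σ z^2·P(Z=z)
 = 1·0.16 + 0·0.17 + 1·0.08 + 4·0.22 + 9·0.2 + 16·0.17
 = 0.16 + 0 + 0.08 + 0.88 + 1.8 + 2.72
 = 5.64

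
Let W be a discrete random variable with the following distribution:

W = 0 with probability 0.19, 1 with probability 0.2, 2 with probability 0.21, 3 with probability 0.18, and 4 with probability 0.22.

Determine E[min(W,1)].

E[min(W,1)] = Σ min(w,1)·P(W=w)
 = 0·0.19 + 1·0.2 + 1·0.21 + 1·0.18 + 1·0.22
 = 0 + 0.2 + 0.21 + 0.18 + 0.22
 = 0.81

0.81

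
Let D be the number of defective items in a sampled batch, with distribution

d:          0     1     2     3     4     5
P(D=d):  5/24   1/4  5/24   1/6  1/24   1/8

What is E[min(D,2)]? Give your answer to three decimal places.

1.333

E[min(D,2)] = Σ min(d,2)·P(D=d)
 = 0·5/24 + 1·1/4 + 2·5/24 + 2·1/6 + 2·1/24 + 2·1/8
 = 0 + 1/4 + 5/12 + 1/3 + 1/12 + 1/4
 = 4/3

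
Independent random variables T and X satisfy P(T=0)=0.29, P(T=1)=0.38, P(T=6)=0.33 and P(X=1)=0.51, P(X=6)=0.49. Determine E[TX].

E[TX] = Σ_t Σ_x tx · P(T=t)P(X=x)
 = 0·0.1479 + 0·0.1421 + 1·0.1938 + 6·0.1862 + 6·0.1683 + 36·0.1617
 = 0 + 0 + 0.1938 + 1.1172 + 1.0098 + 5.8212
 = 8.142

8.142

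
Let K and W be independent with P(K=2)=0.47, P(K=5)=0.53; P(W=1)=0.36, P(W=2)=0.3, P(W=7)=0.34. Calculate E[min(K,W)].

E[min(K,W)] = Σ_k Σ_w min(k,w) · P(K=k)P(W=w)
 = 1·0.1692 + 2·0.141 + 2·0.1598 + 1·0.1908 + 2·0.159 + 5·0.1802
 = 0.1692 + 0.282 + 0.3196 + 0.1908 + 0.318 + 0.901
 = 2.1806

2.1806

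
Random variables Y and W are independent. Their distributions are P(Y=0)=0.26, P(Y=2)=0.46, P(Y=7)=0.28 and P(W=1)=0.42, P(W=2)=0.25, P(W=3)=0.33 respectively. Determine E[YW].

5.5008

E[YW] = Σ_y Σ_w yw · P(Y=y)P(W=w)
 = 0·0.1092 + 0·0.065 + 0·0.0858 + 2·0.1932 + 4·0.115 + 6·0.1518 + 7·0.1176 + 14·0.07 + 21·0.0924
 = 0 + 0 + 0 + 0.3864 + 0.46 + 0.9108 + 0.8232 + 0.98 + 1.9404
 = 5.5008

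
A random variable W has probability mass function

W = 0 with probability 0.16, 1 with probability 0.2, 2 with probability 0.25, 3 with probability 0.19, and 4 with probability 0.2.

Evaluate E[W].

E[W] = Σ w·P(W=w)
 = 0·0.16 + 1·0.2 + 2·0.25 + 3·0.19 + 4·0.2
 = 0 + 0.2 + 0.5 + 0.57 + 0.8
 = 2.07

2.07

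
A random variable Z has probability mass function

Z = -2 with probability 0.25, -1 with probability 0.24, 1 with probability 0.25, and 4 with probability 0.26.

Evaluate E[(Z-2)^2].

7.45

E[(Z-2)^2] = Σ (z-2)^2·P(Z=z)
 = 16·0.25 + 9·0.24 + 1·0.25 + 4·0.26
 = 4 + 2.16 + 0.25 + 1.04
 = 7.45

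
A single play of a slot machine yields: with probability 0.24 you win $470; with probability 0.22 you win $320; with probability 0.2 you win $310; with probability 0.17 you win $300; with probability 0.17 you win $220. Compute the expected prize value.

333.6

E[payout] = 470·0.24 + 320·0.22 + 310·0.2 + 300·0.17 + 220·0.17
 = 112.8 + 70.4 + 62 + 51 + 37.4
 = 333.6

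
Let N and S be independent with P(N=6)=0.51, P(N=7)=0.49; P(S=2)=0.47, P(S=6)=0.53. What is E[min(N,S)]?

4.12

E[min(N,S)] = Σ_n Σ_s min(n,s) · P(N=n)P(S=s)
 = 2·0.2397 + 6·0.2703 + 2·0.2303 + 6·0.2597
 = 0.4794 + 1.6218 + 0.4606 + 1.5582
 = 4.12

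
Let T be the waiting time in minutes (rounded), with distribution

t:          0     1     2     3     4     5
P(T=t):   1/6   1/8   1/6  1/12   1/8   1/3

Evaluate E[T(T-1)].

9

E[T(T-1)] = Σ t(t-1)·P(T=t)
 = 0·1/6 + 0·1/8 + 2·1/6 + 6·1/12 + 12·1/8 + 20·1/3
 = 0 + 0 + 1/3 + 1/2 + 3/2 + 20/3
 = 9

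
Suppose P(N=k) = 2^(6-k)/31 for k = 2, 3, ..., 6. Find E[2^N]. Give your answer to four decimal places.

10.3226

E[2^N] = Σ 2^n·P(N=n)
 = 4·16/31 + 8·8/31 + 16·4/31 + 32·2/31 + 64·1/31
 = 64/31 + 64/31 + 64/31 + 64/31 + 64/31
 = 320/31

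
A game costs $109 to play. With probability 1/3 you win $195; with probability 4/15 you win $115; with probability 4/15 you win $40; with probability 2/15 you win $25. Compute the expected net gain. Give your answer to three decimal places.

0.667

E[payout] = 195·1/3 + 115·4/15 + 40·4/15 + 25·2/15
 = 65 + 92/3 + 32/3 + 10/3
 = 329/3
Net = 329/3 - 109 = 2/3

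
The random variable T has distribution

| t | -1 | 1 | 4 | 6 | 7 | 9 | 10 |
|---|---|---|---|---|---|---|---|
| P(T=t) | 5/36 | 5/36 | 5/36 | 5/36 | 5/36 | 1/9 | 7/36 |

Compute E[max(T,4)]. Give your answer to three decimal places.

6.417

E[max(T,4)] = Σ max(t,4)·P(T=t)
 = 4·5/36 + 4·5/36 + 4·5/36 + 6·5/36 + 7·5/36 + 9·1/9 + 10·7/36
 = 5/9 + 5/9 + 5/9 + 5/6 + 35/36 + 1 + 35/18
 = 77/12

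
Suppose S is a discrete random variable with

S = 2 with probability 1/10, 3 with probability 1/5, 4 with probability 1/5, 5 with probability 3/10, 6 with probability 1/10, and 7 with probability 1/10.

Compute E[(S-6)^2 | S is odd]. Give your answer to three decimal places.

P(S is odd) = 1/5 + 3/10 + 1/10 = 3/5.
E[(S-6)^2 | S is odd] = [9·1/5 + 1·3/10 + 1·1/10] / (3/5)
 = 11/5 / (3/5)
 = 11/3

3.667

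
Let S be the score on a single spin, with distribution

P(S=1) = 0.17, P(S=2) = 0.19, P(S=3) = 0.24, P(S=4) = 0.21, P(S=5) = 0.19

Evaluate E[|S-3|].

1.12

E[|S-3|] = Σ |s-3|·P(S=s)
 = 2·0.17 + 1·0.19 + 0·0.24 + 1·0.21 + 2·0.19
 = 0.34 + 0.19 + 0 + 0.21 + 0.38
 = 1.12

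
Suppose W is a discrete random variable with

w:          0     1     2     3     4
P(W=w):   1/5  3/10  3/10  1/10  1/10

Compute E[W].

1.6

E[W] = Σ w·P(W=w)
 = 0·1/5 + 1·3/10 + 2·3/10 + 3·1/10 + 4·1/10
 = 0 + 3/10 + 3/5 + 3/10 + 2/5
 = 8/5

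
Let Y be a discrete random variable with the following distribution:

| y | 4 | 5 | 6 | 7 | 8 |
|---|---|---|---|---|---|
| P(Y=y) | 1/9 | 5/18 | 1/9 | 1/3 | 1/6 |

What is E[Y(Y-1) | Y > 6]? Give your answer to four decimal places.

P(Y > 6) = 1/3 + 1/6 = 1/2.
E[Y(Y-1) | Y > 6] = [42·1/3 + 56·1/6] / (1/2)
 = 70/3 / (1/2)
 = 140/3

46.6667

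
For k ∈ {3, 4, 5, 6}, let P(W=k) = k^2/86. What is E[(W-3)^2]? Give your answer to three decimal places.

5.116

E[(W-3)^2] = Σ (w-3)^2·P(W=w)
 = 0·9/86 + 1·8/43 + 4·25/86 + 9·18/43
 = 0 + 8/43 + 50/43 + 162/43
 = 220/43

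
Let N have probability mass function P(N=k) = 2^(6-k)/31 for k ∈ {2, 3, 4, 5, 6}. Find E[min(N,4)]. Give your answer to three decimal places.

2.710

E[min(N,4)] = Σ min(n,4)·P(N=n)
 = 2·16/31 + 3·8/31 + 4·4/31 + 4·2/31 + 4·1/31
 = 32/31 + 24/31 + 16/31 + 8/31 + 4/31
 = 84/31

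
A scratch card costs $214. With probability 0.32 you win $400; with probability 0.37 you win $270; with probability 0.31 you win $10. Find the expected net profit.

17

E[payout] = 400·0.32 + 270·0.37 + 10·0.31
 = 128 + 99.9 + 3.1
 = 231
Net = 231 - 214 = 17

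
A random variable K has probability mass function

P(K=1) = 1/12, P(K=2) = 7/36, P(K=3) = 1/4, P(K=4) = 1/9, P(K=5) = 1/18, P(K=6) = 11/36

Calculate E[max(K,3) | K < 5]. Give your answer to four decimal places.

P(K < 5) = 1/12 + 7/36 + 1/4 + 1/9 = 23/36.
E[max(K,3) | K < 5] = [3·1/12 + 3·7/36 + 3·1/4 + 4·1/9] / (23/36)
 = 73/36 / (23/36)
 = 73/23

3.1739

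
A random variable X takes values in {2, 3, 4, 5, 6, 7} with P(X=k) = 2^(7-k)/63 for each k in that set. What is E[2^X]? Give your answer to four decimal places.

12.1905

E[2^X] = Σ 2^x·P(X=x)
 = 4·32/63 + 8·16/63 + 16·8/63 + 32·4/63 + 64·2/63 + 128·1/63
 = 128/63 + 128/63 + 128/63 + 128/63 + 128/63 + 128/63
 = 256/21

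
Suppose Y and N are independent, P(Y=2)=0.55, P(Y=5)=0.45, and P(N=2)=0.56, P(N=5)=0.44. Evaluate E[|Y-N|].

E[|Y-N|] = Σ_y Σ_n |y-n| · P(Y=y)P(N=n)
 = 0·0.308 + 3·0.242 + 3·0.252 + 0·0.198
 = 0 + 0.726 + 0.756 + 0
 = 1.482

1.482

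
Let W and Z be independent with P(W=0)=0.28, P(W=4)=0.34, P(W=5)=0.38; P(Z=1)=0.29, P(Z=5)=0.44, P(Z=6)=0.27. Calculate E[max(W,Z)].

E[max(W,Z)] = Σ_w Σ_z max(w,z) · P(W=w)P(Z=z)
 = 1·0.0812 + 5·0.1232 + 6·0.0756 + 4·0.0986 + 5·0.1496 + 6·0.0918 + 5·0.1102 + 5·0.1672 + 6·0.1026
 = 0.0812 + 0.616 + 0.4536 + 0.3944 + 0.748 + 0.5508 + 0.551 + 0.836 + 0.6156
 = 4.8466

4.8466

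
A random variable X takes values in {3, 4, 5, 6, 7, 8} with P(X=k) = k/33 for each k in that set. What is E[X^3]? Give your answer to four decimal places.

E[X^3] = Σ x^3·P(X=x)
 = 27·1/11 + 64·4/33 + 125·5/33 + 216·2/11 + 343·7/33 + 512·8/33
 = 27/11 + 256/33 + 625/33 + 432/11 + 2401/33 + 4096/33
 = 8755/33

265.3030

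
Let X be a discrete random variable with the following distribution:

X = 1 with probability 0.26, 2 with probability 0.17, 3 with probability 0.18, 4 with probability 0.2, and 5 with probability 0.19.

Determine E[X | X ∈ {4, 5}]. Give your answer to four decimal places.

P(X ∈ {4, 5}) = 0.2 + 0.19 = 0.39.
E[X | X ∈ {4, 5}] = [4·0.2 + 5·0.19] / 0.39
 = 1.75 / 0.39
 = 175/39

4.4872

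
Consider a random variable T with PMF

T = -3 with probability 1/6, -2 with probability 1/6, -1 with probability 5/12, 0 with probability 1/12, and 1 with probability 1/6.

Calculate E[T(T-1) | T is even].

P(T is even) = 1/6 + 1/12 = 1/4.
E[T(T-1) | T is even] = [6·1/6 + 0·1/12] / (1/4)
 = 1 / (1/4)
 = 4

4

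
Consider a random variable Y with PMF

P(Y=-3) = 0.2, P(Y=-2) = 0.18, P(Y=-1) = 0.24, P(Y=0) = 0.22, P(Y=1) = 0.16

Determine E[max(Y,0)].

E[max(Y,0)] = Σ max(y,0)·P(Y=y)
 = 0·0.2 + 0·0.18 + 0·0.24 + 0·0.22 + 1·0.16
 = 0 + 0 + 0 + 0 + 0.16
 = 0.16

0.16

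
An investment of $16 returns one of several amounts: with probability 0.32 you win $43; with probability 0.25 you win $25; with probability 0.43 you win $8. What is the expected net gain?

7.45

E[payout] = 43·0.32 + 25·0.25 + 8·0.43
 = 13.76 + 6.25 + 3.44
 = 23.45
Net = 23.45 - 16 = 7.45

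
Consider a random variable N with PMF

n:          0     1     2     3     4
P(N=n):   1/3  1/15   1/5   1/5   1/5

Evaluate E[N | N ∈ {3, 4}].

3.5

P(N ∈ {3, 4}) = 1/5 + 1/5 = 2/5.
E[N | N ∈ {3, 4}] = [3·1/5 + 4·1/5] / (2/5)
 = 7/5 / (2/5)
 = 7/2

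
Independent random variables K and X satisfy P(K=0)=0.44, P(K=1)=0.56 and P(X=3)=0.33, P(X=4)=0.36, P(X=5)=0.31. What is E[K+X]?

4.54

E[K+X] = Σ_k Σ_x (k+x) · P(K=k)P(X=x)
 = 3·0.1452 + 4·0.1584 + 5·0.1364 + 4·0.1848 + 5·0.2016 + 6·0.1736
 = 0.4356 + 0.6336 + 0.682 + 0.7392 + 1.008 + 1.0416
 = 4.54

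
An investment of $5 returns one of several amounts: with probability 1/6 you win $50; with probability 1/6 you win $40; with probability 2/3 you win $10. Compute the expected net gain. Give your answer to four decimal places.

16.6667

E[payout] = 50·1/6 + 40·1/6 + 10·2/3
 = 25/3 + 20/3 + 20/3
 = 65/3
Net = 65/3 - 5 = 50/3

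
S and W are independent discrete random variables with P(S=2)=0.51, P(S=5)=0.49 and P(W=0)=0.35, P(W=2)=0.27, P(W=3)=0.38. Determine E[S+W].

5.15

E[S+W] = Σ_s Σ_w (s+w) · P(S=s)P(W=w)
 = 2·0.1785 + 4·0.1377 + 5·0.1938 + 5·0.1715 + 7·0.1323 + 8·0.1862
 = 0.357 + 0.5508 + 0.969 + 0.8575 + 0.9261 + 1.4896
 = 5.15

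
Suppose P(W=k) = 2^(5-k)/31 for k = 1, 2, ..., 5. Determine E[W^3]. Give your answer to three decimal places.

14.226

E[W^3] = Σ w^3·P(W=w)
 = 1·16/31 + 8·8/31 + 27·4/31 + 64·2/31 + 125·1/31
 = 16/31 + 64/31 + 108/31 + 128/31 + 125/31
 = 441/31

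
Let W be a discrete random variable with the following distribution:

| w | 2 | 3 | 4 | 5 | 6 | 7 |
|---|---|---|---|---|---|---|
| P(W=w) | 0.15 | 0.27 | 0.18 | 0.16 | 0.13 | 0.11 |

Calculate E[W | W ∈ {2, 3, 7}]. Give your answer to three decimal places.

3.547

P(W ∈ {2, 3, 7}) = 0.15 + 0.27 + 0.11 = 0.53.
E[W | W ∈ {2, 3, 7}] = [2·0.15 + 3·0.27 + 7·0.11] / 0.53
 = 1.88 / 0.53
 = 188/53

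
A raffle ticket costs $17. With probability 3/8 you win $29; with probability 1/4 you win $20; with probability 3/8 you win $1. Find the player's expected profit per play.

-0.75

E[payout] = 29·3/8 + 20·1/4 + 1·3/8
 = 87/8 + 5 + 3/8
 = 65/4
Net = 65/4 - 17 = -3/4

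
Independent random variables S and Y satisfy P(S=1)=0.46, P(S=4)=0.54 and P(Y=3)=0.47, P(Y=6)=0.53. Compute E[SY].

12.0258

E[SY] = Σ_s Σ_y sy · P(S=s)P(Y=y)
 = 3·0.2162 + 6·0.2438 + 12·0.2538 + 24·0.2862
 = 0.6486 + 1.4628 + 3.0456 + 6.8688
 = 12.0258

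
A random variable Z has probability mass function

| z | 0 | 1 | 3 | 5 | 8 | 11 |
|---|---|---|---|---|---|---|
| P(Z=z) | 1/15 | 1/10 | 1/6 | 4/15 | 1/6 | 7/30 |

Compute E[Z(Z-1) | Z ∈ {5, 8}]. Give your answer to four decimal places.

P(Z ∈ {5, 8}) = 4/15 + 1/6 = 13/30.
E[Z(Z-1) | Z ∈ {5, 8}] = [20·4/15 + 56·1/6] / (13/30)
 = 44/3 / (13/30)
 = 440/13

33.8462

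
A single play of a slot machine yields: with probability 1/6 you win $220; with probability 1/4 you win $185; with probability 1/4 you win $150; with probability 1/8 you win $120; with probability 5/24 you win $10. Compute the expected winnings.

E[payout] = 220·1/6 + 185·1/4 + 150·1/4 + 120·1/8 + 10·5/24
 = 110/3 + 185/4 + 75/2 + 15 + 25/12
 = 275/2

137.5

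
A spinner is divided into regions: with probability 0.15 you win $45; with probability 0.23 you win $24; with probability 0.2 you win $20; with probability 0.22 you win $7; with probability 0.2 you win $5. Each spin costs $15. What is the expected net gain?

E[payout] = 45·0.15 + 24·0.23 + 20·0.2 + 7·0.22 + 5·0.2
 = 6.75 + 5.52 + 4 + 1.54 + 1
 = 18.81
Net = 18.81 - 15 = 3.81

3.81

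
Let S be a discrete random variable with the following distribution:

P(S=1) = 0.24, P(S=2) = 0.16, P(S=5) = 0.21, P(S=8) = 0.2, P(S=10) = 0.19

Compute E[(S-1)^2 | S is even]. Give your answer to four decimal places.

P(S is even) = 0.16 + 0.2 + 0.19 = 0.55.
E[(S-1)^2 | S is even] = [1·0.16 + 49·0.2 + 81·0.19] / 0.55
 = 25.35 / 0.55
 = 507/11

46.0909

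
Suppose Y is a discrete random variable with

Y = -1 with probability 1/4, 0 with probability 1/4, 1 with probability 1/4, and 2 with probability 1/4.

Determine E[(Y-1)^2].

E[(Y-1)^2] = Σ (y-1)^2·P(Y=y)
 = 4·1/4 + 1·1/4 + 0·1/4 + 1·1/4
 = 1 + 1/4 + 0 + 1/4
 = 3/2

1.5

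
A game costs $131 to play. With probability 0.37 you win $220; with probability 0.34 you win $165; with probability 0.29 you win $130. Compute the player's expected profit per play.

E[payout] = 220·0.37 + 165·0.34 + 130·0.29
 = 81.4 + 56.1 + 37.7
 = 175.2
Net = 175.2 - 131 = 44.2

44.2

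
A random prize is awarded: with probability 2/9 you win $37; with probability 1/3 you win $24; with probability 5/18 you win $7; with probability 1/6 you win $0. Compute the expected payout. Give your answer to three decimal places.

18.167

E[payout] = 37·2/9 + 24·1/3 + 7·5/18 + 0·1/6
 = 74/9 + 8 + 35/18 + 0
 = 109/6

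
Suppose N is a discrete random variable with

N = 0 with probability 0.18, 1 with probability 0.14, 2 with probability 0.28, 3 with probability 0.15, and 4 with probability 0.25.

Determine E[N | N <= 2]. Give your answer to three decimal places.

1.167

P(N <= 2) = 0.18 + 0.14 + 0.28 = 0.6.
E[N | N <= 2] = [0·0.18 + 1·0.14 + 2·0.28] / 0.6
 = 0.7 / 0.6
 = 7/6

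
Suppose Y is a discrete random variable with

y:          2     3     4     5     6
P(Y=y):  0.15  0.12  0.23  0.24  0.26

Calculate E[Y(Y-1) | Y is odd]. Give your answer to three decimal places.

P(Y is odd) = 0.12 + 0.24 = 0.36.
E[Y(Y-1) | Y is odd] = [6·0.12 + 20·0.24] / 0.36
 = 5.52 / 0.36
 = 46/3

15.333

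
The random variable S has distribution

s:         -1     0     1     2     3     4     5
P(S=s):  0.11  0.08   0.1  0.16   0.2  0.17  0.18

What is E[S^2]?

E[S^2] = Σ s^2·P(S=s)
 = 1·0.11 + 0·0.08 + 1·0.1 + 4·0.16 + 9·0.2 + 16·0.17 + 25·0.18
 = 0.11 + 0 + 0.1 + 0.64 + 1.8 + 2.72 + 4.5
 = 9.87

9.87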